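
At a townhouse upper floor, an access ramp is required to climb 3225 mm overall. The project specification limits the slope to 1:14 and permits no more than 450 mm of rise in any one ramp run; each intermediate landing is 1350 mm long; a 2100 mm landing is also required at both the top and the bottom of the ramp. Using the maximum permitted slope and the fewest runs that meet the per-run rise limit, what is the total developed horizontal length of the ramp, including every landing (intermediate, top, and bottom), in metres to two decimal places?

58.80 m

⌈3225/450⌉ = 8 ramp runs. That means 7 intermediate landings.
Ramp run (horizontal) at 1:14: 3225 × 14 = 45150 mm.
Intermediate landings: 7 × 1350 = 9450 mm.
Top and bottom landings: 2 × 2100 = 4200 mm.
Total = 45150 + 9450 + 4200 = 58800 mm.
= 58.80 m.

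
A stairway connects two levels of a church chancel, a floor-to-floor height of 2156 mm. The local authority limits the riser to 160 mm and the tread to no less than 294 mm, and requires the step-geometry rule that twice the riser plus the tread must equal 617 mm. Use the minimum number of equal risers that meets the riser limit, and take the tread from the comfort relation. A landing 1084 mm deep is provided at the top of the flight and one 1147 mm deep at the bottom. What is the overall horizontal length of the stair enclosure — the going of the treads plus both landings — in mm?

⌈2156/160⌉ = 14 risers.
Riser R = 2156 / 14 = 154 mm, within the 160 mm limit.
From 2R + T = 617: T = 617 − 308 = 309 mm.
Going = (14 − 1) × 309 = 4017 mm.
Enclosure = 4017 + 1084 + 1147 = 6248 mm.

6248 mm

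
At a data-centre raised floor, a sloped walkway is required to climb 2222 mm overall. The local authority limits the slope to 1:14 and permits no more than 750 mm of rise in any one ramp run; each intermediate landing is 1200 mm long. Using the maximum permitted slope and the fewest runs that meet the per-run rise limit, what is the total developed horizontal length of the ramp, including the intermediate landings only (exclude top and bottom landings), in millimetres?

2222 / 750 = 2.96, so 3 ramp runs are needed. That means 2 intermediate landings.
Ramp run (horizontal) at 1:14: 2222 × 14 = 31108 mm.
2 intermediate landings contribute 2 × 1200 = 2400 mm.
Developed length = 31108 + 2400 = 33508 mm.

33508 mm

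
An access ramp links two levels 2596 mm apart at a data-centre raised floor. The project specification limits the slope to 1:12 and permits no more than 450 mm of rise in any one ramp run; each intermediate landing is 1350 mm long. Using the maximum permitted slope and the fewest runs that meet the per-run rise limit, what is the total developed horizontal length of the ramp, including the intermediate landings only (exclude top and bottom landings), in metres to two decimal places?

⌈2596/450⌉ = 6 ramp runs. That means 5 intermediate landings.
Horizontal run for 2596 mm of rise at 1:12 is 2596 × 12 = 31152 mm.
5 intermediate landings contribute 5 × 1350 = 6750 mm.
Developed length = 31152 + 6750 = 37902 mm.
= 37.90 m.

37.90 m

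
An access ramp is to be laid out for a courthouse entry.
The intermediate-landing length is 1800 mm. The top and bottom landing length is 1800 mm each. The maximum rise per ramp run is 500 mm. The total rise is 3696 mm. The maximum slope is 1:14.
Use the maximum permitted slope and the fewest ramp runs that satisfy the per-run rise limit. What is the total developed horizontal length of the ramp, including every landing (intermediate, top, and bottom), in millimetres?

67944 mm

3696 / 500 = 7.39, so 8 ramp runs are needed. That means 7 intermediate landings.
Ramp run (horizontal) at 1:14: 3696 × 14 = 51744 mm.
7 intermediate landings contribute 7 × 1800 = 12600 mm.
Top and bottom landings: 2 × 1800 = 3600 mm.
Total = 51744 + 12600 + 3600 = 67944 mm.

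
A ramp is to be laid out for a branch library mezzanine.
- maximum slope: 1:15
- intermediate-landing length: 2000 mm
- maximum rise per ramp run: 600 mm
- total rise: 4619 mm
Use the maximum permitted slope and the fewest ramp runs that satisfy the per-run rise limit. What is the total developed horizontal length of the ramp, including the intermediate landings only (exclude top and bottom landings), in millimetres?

83285 mm

⌈4619/600⌉ = 8 ramp runs. That means 7 intermediate landings.
Horizontal run for 4619 mm of rise at 1:15 is 4619 × 15 = 69285 mm.
7 intermediate landings contribute 7 × 2000 = 14000 mm.
Developed length = 69285 + 14000 = 83285 mm.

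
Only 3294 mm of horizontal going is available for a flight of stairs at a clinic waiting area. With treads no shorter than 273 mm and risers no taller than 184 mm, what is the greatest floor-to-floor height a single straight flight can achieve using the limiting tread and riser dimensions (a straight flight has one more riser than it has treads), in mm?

2392 mm

Treads that fit: ⌊3294 / 273⌋ = 12.
Risers = treads + 1 = 13.
Maximum height = 13 × 184 = 2392 mm.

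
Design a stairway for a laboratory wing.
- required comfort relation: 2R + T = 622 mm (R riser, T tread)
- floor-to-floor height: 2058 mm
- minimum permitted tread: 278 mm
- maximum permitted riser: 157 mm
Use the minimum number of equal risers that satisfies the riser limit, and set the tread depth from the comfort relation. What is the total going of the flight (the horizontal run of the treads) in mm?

At most 157 each: 2058/157 = 13.11, giving 14 risers.
Each riser is 2058/14 = 147 mm (≤ 157 mm).
From 2R + T = 622: T = 622 − 294 = 328 mm.
Going = (14 − 1) × 328 = 4264 mm.

4264 mm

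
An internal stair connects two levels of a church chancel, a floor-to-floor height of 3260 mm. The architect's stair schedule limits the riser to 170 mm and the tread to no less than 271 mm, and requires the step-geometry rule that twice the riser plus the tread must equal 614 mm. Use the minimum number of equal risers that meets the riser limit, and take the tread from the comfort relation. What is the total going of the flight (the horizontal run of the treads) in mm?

5472 mm

⌈3260/170⌉ = 20 risers.
Each riser is 3260/20 = 163 mm (≤ 170 mm).
T = 614 − 2·163 = 288 mm, which satisfies the 271 mm minimum.
20 risers give 19 treads; going = 19 × 288 = 5472 mm.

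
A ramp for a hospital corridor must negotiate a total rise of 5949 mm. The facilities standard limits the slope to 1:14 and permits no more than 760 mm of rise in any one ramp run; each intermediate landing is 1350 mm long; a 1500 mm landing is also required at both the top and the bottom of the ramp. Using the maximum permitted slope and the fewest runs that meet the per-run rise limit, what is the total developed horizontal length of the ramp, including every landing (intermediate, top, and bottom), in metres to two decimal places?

5949 / 760 = 7.83, so 8 ramp runs are needed. That means 7 intermediate landings.
Horizontal run for 5949 mm of rise at 1:14 is 5949 × 14 = 83286 mm.
Intermediate landings: 7 × 1350 = 9450 mm.
Top and bottom landings: 2 × 1500 = 3000 mm.
Total = 83286 + 9450 + 3000 = 95736 mm.
= 95.74 m.

95.74 m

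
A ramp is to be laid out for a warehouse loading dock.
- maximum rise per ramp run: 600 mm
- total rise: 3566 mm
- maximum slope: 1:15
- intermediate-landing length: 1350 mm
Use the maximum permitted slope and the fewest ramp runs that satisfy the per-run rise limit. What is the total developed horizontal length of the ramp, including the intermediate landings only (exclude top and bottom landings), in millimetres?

60240 mm

At most 600 each: 3566/600 = 5.94, giving 6 ramp runs. That means 5 intermediate landings.
Horizontal run for 3566 mm of rise at 1:15 is 3566 × 15 = 53490 mm.
Intermediate landings: 5 × 1350 = 6750 mm.
Developed length = 53490 + 6750 = 60240 mm.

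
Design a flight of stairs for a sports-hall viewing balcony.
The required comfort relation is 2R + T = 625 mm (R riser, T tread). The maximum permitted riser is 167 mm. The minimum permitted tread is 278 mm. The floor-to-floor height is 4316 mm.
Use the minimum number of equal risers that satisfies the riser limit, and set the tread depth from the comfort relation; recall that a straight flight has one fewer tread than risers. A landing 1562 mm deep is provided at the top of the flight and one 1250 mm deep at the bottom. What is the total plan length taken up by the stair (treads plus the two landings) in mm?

10137 mm

4316 / 167 = 25.844 → round up to 26 risers.
Each riser is 4316/26 = 166 mm (≤ 167 mm).
Tread T = 625 − 2 × 166 = 293 mm (≥ 278 mm).
26 risers give 25 treads; going = 25 × 293 = 7325 mm.
Add landings: 7325 + 1562 + 1250 = 10137 mm.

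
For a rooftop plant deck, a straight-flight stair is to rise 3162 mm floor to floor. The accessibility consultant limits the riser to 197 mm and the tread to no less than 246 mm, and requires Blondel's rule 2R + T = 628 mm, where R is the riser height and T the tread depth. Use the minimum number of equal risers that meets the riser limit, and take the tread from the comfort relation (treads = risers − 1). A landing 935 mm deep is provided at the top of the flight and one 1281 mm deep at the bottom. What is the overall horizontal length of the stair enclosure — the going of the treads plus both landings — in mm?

At most 197 each: 3162/197 = 16.05, giving 17 risers.
Each riser is 3162/17 = 186 mm (≤ 197 mm).
Tread T = 628 − 2 × 186 = 256 mm (≥ 246 mm).
Going = (17 − 1) × 256 = 4096 mm.
Enclosure = 4096 + 935 + 1281 = 6312 mm.

6312 mm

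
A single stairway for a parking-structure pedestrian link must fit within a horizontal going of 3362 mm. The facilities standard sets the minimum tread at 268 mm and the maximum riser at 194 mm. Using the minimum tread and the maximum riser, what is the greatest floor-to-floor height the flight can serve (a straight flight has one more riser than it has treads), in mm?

2522 mm

3362 / 268 = 12.54, so 12 treads fit.
Risers = treads + 1 = 13.
Maximum height = 13 × 194 = 2522 mm.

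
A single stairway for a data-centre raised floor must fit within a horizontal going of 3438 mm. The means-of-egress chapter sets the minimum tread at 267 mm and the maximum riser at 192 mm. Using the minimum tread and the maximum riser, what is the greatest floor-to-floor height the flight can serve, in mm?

Treads that fit: ⌊3438 / 267⌋ = 12.
Risers = treads + 1 = 13.
Maximum height = 13 × 192 = 2496 mm.

2496 mm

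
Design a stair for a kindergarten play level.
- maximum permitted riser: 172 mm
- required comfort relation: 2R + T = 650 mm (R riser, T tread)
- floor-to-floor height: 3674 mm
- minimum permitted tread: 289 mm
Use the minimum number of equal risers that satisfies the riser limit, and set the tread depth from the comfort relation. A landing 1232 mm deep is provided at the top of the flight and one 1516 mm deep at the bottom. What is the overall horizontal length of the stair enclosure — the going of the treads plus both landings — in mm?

⌈3674/172⌉ = 22 risers.
Each riser is 3674/22 = 167 mm (≤ 172 mm).
Tread T = 650 − 2 × 167 = 316 mm (≥ 289 mm).
22 risers give 21 treads; going = 21 × 316 = 6636 mm.
Add landings: 6636 + 1232 + 1516 = 9384 mm.

9384 mm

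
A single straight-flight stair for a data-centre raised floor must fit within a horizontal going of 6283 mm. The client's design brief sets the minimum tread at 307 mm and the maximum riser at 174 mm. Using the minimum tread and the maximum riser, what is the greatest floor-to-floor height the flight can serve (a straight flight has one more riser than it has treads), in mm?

3654 mm

Treads that fit: ⌊6283 / 307⌋ = 20.
Risers = treads + 1 = 21.
Maximum height = 21 × 174 = 3654 mm.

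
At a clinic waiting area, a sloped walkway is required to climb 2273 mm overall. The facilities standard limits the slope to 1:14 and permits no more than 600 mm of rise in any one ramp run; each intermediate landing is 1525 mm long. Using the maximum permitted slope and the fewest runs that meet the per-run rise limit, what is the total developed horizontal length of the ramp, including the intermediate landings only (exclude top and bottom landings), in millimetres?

36397 mm

⌈2273/600⌉ = 4 ramp runs. That means 3 intermediate landings.
Ramp run (horizontal) at 1:14: 2273 × 14 = 31822 mm.
3 intermediate landings contribute 3 × 1525 = 4575 mm.
Developed length = 31822 + 4575 = 36397 mm.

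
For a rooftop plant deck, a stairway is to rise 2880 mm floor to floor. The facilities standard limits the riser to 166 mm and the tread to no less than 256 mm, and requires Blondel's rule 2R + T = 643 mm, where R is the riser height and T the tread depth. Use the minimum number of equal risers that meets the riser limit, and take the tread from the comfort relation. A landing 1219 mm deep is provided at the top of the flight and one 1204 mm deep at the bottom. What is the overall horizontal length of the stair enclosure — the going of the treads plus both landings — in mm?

7914 mm

2880 / 166 = 17.35, so 18 risers are needed.
Riser R = 2880 / 18 = 160 mm, within the 166 mm limit.
T = 643 − 2·160 = 323 mm, which satisfies the 256 mm minimum.
18 risers give 17 treads; going = 17 × 323 = 5491 mm.
Add landings: 5491 + 1219 + 1204 = 7914 mm.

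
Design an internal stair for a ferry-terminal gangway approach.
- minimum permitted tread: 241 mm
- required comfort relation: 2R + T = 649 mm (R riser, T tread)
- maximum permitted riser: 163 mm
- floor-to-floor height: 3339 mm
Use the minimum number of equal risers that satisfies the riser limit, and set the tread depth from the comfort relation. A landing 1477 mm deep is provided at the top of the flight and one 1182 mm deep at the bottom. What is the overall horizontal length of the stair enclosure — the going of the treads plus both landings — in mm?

9279 mm

⌈3339/163⌉ = 21 risers.
Each riser is 3339/21 = 159 mm (≤ 163 mm).
Tread T = 649 − 2 × 159 = 331 mm (≥ 241 mm).
Treads = 21 − 1 = 20; going = 20 × 331 = 6620 mm.
Add landings: 6620 + 1477 + 1182 = 9279 mm.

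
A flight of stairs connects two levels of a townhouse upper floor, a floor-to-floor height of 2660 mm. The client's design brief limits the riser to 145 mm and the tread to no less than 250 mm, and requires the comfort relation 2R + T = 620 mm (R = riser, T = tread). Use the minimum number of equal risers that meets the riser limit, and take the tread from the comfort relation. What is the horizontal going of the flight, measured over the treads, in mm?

2660 / 145 = 18.345 → round up to 19 risers.
R = 2660 ÷ 19 = 140 mm.
T = 620 − 2·140 = 340 mm, which satisfies the 250 mm minimum.
Treads = 19 − 1 = 18; going = 18 × 340 = 6120 mm.

6120 mm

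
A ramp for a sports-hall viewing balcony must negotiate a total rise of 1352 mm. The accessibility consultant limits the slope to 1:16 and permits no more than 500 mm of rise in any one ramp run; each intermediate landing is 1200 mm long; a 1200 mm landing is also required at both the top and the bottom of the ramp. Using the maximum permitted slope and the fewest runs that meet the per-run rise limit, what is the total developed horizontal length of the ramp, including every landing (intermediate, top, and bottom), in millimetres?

At most 500 each: 1352/500 = 2.70, giving 3 ramp runs. That means 2 intermediate landings.
Ramp run (horizontal) at 1:16: 1352 × 16 = 21632 mm.
2 intermediate landings contribute 2 × 1200 = 2400 mm.
Top and bottom landings: 2 × 1200 = 2400 mm.
Total = 21632 + 2400 + 2400 = 26432 mm.

26432 mm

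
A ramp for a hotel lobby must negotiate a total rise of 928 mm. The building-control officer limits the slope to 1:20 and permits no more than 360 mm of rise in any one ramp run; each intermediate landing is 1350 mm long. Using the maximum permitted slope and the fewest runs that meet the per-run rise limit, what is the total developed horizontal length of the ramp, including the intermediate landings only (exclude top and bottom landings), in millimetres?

928 / 360 = 2.58, so 3 ramp runs are needed. That means 2 intermediate landings.
Ramp run (horizontal) at 1:20: 928 × 20 = 18560 mm.
Intermediate landings: 2 × 1350 = 2700 mm.
Developed length = 18560 + 2700 = 21260 mm.

21260 mm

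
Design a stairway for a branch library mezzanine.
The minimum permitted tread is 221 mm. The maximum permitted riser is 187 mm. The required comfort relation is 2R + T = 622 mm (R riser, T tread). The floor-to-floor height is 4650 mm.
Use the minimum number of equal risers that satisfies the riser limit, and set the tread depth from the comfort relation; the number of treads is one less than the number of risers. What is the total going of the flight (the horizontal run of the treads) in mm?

6000 mm

4650 / 187 = 24.87, so 25 risers are needed.
Each riser is 4650/25 = 186 mm (≤ 187 mm).
T = 622 − 2·186 = 250 mm, which satisfies the 221 mm minimum.
25 risers give 24 treads; going = 24 × 250 = 6000 mm.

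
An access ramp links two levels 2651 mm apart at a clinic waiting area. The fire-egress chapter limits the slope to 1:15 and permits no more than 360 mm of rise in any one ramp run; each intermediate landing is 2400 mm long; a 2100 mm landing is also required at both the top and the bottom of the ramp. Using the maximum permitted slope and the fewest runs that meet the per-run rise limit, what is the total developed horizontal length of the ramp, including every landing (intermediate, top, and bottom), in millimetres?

60765 mm

⌈2651/360⌉ = 8 ramp runs. That means 7 intermediate landings.
Horizontal run for 2651 mm of rise at 1:15 is 2651 × 15 = 39765 mm.
7 intermediate landings contribute 7 × 2400 = 16800 mm.
Top and bottom landings: 2 × 2100 = 4200 mm.
Total = 39765 + 16800 + 4200 = 60765 mm.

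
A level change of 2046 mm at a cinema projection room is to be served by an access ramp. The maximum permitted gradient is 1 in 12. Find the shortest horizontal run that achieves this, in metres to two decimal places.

24.55 m

At 1:12 the run is 12 × 2046 = 24552 mm.
24552 mm = 24.55 m.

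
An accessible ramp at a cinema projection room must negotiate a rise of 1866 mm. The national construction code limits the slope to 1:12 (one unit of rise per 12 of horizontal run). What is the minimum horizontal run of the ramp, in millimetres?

Run = rise × 12 = 1866 × 12 = 22392 mm.

22392 mm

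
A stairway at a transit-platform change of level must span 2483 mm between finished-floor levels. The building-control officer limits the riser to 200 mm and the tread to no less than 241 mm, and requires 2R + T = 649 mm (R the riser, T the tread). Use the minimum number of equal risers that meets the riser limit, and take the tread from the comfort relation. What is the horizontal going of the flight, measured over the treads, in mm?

2483 / 200 = 12.415 → round up to 13 risers.
Each riser is 2483/13 = 191 mm (≤ 200 mm).
Tread T = 649 − 2 × 191 = 267 mm (≥ 241 mm).
13 risers give 12 treads; going = 12 × 267 = 3204 mm.

3204 mm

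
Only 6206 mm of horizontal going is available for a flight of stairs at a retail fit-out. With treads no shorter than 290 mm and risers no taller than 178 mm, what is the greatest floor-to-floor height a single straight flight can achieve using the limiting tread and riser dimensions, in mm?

3916 mm

6206 / 290 = 21.40, so 21 treads fit.
Risers = treads + 1 = 22.
Maximum height = 22 × 178 = 3916 mm.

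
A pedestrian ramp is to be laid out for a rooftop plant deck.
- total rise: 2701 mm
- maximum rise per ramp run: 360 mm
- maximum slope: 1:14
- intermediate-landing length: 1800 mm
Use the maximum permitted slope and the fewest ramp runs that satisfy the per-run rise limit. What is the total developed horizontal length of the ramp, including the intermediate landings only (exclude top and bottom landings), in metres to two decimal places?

At most 360 each: 2701/360 = 7.50, giving 8 ramp runs. That means 7 intermediate landings.
Ramp run (horizontal) at 1:14: 2701 × 14 = 37814 mm.
7 intermediate landings contribute 7 × 1800 = 12600 mm.
Developed length = 37814 + 12600 = 50414 mm.
= 50.41 m.

50.41 m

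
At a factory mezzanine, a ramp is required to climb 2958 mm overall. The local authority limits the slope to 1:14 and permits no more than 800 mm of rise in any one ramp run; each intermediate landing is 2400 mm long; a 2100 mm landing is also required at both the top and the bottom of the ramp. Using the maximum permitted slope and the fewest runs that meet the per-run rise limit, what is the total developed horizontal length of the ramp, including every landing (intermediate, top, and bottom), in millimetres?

52812 mm

2958 / 800 = 3.70, so 4 ramp runs are needed. That means 3 intermediate landings.
Horizontal run for 2958 mm of rise at 1:14 is 2958 × 14 = 41412 mm.
3 intermediate landings contribute 3 × 2400 = 7200 mm.
Top and bottom landings: 2 × 2100 = 4200 mm.
Total = 41412 + 7200 + 4200 = 52812 mm.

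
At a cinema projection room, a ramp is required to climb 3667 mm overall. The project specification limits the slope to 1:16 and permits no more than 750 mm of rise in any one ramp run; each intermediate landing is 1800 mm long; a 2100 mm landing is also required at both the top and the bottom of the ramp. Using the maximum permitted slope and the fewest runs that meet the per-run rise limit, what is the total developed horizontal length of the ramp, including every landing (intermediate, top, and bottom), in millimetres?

⌈3667/750⌉ = 5 ramp runs. That means 4 intermediate landings.
Ramp run (horizontal) at 1:16: 3667 × 16 = 58672 mm.
4 intermediate landings contribute 4 × 1800 = 7200 mm.
Top and bottom landings: 2 × 2100 = 4200 mm.
Total = 58672 + 7200 + 4200 = 70072 mm.

70072 mm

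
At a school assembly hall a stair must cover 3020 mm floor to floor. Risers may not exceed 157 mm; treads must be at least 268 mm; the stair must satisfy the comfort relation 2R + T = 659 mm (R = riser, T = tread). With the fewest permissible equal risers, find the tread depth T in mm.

357 mm

3020 / 157 = 19.24, so 20 risers are needed.
Each riser is 3020/20 = 151 mm (≤ 157 mm).
Tread T = 659 − 2 × 151 = 357 mm (≥ 268 mm).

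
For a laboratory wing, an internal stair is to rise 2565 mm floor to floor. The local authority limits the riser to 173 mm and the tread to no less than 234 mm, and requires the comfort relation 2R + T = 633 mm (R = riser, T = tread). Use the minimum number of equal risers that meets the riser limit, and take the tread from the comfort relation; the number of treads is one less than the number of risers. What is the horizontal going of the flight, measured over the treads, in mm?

2565 / 173 = 14.827 → round up to 15 risers.
Each riser is 2565/15 = 171 mm (≤ 173 mm).
Tread T = 633 − 2 × 171 = 291 mm (≥ 234 mm).
15 risers give 14 treads; going = 14 × 291 = 4074 mm.

4074 mm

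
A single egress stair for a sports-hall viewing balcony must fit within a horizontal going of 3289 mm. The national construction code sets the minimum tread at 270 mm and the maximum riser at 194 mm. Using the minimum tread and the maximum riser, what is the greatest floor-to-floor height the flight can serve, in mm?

2522 mm

3289 / 270 = 12.18, so 12 treads fit.
Risers = treads + 1 = 13.
Maximum height = 13 × 194 = 2522 mm.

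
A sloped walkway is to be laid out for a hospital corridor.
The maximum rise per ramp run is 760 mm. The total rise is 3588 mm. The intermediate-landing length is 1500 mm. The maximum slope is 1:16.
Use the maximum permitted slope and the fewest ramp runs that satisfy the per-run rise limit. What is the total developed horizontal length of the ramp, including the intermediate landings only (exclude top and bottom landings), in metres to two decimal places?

3588 / 760 = 4.72, so 5 ramp runs are needed. That means 4 intermediate landings.
Ramp run (horizontal) at 1:16: 3588 × 16 = 57408 mm.
4 intermediate landings contribute 4 × 1500 = 6000 mm.
Developed length = 57408 + 6000 = 63408 mm.
= 63.41 m.

63.41 m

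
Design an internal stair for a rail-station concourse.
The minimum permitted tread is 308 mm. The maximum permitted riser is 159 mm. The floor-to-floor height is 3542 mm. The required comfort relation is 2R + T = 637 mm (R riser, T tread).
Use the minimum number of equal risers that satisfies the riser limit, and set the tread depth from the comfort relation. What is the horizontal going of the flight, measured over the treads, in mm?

At most 159 each: 3542/159 = 22.28, giving 23 risers.
Each riser is 3542/23 = 154 mm (≤ 159 mm).
T = 637 − 2·154 = 329 mm, which satisfies the 308 mm minimum.
Going = (23 − 1) × 329 = 7238 mm.

7238 mm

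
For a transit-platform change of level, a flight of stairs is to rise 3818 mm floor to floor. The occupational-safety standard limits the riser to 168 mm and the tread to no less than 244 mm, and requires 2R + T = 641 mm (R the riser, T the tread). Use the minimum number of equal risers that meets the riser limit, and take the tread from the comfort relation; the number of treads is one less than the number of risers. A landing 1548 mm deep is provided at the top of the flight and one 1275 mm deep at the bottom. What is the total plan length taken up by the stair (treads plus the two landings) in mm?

⌈3818/168⌉ = 23 risers.
Riser R = 3818 / 23 = 166 mm, within the 168 mm limit.
From 2R + T = 641: T = 641 − 332 = 309 mm.
Treads = 23 − 1 = 22; going = 22 × 309 = 6798 mm.
Enclosure = 6798 + 1548 + 1275 = 9621 mm.

9621 mm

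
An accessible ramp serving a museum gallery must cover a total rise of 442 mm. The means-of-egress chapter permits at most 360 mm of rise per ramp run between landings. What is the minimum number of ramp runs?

2 runs

At most 360 each: 442/360 = 1.23, giving 2 ramp runs.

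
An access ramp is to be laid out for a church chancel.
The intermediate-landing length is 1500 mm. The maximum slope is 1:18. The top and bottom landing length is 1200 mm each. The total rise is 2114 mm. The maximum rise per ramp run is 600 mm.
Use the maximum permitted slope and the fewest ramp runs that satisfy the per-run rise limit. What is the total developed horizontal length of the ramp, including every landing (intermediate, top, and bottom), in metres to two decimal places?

2114 / 600 = 3.523 → round up to 4 ramp runs. That means 3 intermediate landings.
Ramp run (horizontal) at 1:18: 2114 × 18 = 38052 mm.
3 intermediate landings contribute 3 × 1500 = 4500 mm.
Top and bottom landings: 2 × 1200 = 2400 mm.
Total = 38052 + 4500 + 2400 = 44952 mm.
= 44.95 m.

44.95 m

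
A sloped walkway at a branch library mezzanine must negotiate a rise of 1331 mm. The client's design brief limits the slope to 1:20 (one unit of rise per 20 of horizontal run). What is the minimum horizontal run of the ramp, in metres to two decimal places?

26.62 m

Run = rise × 20 = 1331 × 20 = 26620 mm.
26620 mm = 26.62 m.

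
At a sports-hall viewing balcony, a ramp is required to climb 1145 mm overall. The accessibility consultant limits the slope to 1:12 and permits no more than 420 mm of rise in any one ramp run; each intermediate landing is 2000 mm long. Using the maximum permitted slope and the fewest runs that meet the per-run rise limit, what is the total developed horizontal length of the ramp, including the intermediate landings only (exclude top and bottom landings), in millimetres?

1145 / 420 = 2.73, so 3 ramp runs are needed. That means 2 intermediate landings.
Ramp run (horizontal) at 1:12: 1145 × 12 = 13740 mm.
Intermediate landings: 2 × 2000 = 4000 mm.
Total developed length = 13740 + 4000 = 17740 mm.

17740 mm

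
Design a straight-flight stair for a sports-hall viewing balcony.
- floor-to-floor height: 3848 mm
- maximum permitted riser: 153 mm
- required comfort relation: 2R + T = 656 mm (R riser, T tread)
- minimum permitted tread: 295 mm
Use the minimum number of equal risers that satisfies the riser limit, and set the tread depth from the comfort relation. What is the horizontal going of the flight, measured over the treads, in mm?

9000 mm

3848 / 153 = 25.15, so 26 risers are needed.
Each riser is 3848/26 = 148 mm (≤ 153 mm).
From 2R + T = 656: T = 656 − 296 = 360 mm.
Treads = 26 − 1 = 25; going = 25 × 360 = 9000 mm.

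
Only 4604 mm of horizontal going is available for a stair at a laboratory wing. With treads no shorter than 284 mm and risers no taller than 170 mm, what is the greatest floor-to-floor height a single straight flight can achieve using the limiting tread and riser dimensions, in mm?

4604 / 284 = 16.21, so 16 treads fit.
Risers = treads + 1 = 17.
Maximum height = 17 × 170 = 2890 mm.

2890 mm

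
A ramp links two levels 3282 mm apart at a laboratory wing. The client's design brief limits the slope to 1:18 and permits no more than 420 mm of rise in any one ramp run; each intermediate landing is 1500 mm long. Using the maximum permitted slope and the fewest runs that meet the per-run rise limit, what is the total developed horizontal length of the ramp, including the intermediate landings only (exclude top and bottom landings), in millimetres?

⌈3282/420⌉ = 8 ramp runs. That means 7 intermediate landings.
Ramp run (horizontal) at 1:18: 3282 × 18 = 59076 mm.
Intermediate landings: 7 × 1500 = 10500 mm.
Developed length = 59076 + 10500 = 69576 mm.

69576 mm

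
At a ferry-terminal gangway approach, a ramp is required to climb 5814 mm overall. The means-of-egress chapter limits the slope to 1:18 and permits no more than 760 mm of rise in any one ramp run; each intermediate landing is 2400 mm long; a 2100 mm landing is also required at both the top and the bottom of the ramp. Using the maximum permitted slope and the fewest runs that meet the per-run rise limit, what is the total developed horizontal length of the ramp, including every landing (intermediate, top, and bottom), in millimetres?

5814 / 760 = 7.650 → round up to 8 ramp runs. That means 7 intermediate landings.
Horizontal run for 5814 mm of rise at 1:18 is 5814 × 18 = 104652 mm.
7 intermediate landings contribute 7 × 2400 = 16800 mm.
Top and bottom landings: 2 × 2100 = 4200 mm.
Total = 104652 + 16800 + 4200 = 125652 mm.

125652 mm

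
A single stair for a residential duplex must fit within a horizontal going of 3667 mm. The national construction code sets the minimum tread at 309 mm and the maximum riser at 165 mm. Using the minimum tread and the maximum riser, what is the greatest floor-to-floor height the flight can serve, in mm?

1980 mm

3667 / 309 = 11.87, so 11 treads fit.
Risers = treads + 1 = 12.
Maximum height = 12 × 165 = 1980 mm.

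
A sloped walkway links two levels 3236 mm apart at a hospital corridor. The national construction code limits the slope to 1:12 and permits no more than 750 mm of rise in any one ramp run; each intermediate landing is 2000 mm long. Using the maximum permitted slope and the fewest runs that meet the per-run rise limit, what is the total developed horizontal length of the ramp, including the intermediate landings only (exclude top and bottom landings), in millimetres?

At most 750 each: 3236/750 = 4.31, giving 5 ramp runs. That means 4 intermediate landings.
Ramp run (horizontal) at 1:12: 3236 × 12 = 38832 mm.
Intermediate landings: 4 × 2000 = 8000 mm.
Developed length = 38832 + 8000 = 46832 mm.

46832 mm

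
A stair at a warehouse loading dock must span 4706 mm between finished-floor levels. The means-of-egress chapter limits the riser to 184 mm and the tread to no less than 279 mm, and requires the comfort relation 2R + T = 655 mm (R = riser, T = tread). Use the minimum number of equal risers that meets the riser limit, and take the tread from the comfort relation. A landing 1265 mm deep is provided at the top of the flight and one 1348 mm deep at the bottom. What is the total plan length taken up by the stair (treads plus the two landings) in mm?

9938 mm

At most 184 each: 4706/184 = 25.58, giving 26 risers.
Each riser is 4706/26 = 181 mm (≤ 184 mm).
T = 655 − 2·181 = 293 mm, which satisfies the 279 mm minimum.
Treads = 26 − 1 = 25; going = 25 × 293 = 7325 mm.
Enclosure = 7325 + 1265 + 1348 = 9938 mm.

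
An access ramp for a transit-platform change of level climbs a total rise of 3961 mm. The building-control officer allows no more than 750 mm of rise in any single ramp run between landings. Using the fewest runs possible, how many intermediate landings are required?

At most 750 each: 3961/750 = 5.28, giving 6 ramp runs.
6 runs are separated by 5 intermediate landings.

5 intermediate landings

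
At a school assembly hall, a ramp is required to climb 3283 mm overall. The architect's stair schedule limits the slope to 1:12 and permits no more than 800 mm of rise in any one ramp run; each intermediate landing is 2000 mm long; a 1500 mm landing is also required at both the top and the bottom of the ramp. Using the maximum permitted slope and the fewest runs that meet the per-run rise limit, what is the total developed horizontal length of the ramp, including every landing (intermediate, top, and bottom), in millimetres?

3283 / 800 = 4.10, so 5 ramp runs are needed. That means 4 intermediate landings.
Ramp run (horizontal) at 1:12: 3283 × 12 = 39396 mm.
Intermediate landings: 4 × 2000 = 8000 mm.
Top and bottom landings: 2 × 1500 = 3000 mm.
Total = 39396 + 8000 + 3000 = 50396 mm.

50396 mm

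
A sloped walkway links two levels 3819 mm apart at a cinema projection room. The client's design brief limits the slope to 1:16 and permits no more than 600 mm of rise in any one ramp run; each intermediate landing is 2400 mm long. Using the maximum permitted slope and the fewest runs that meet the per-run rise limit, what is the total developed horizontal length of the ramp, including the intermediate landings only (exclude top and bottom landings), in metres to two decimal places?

75.50 m

At most 600 each: 3819/600 = 6.37, giving 7 ramp runs. That means 6 intermediate landings.
Ramp run (horizontal) at 1:16: 3819 × 16 = 61104 mm.
6 intermediate landings contribute 6 × 2400 = 14400 mm.
Developed length = 61104 + 14400 = 75504 mm.
= 75.50 m.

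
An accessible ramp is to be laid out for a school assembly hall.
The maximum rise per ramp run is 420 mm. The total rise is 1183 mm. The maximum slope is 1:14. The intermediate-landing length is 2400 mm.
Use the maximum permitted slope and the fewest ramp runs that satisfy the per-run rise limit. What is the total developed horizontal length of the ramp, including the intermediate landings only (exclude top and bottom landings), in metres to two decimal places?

1183 / 420 = 2.817 → round up to 3 ramp runs. That means 2 intermediate landings.
Ramp run (horizontal) at 1:14: 1183 × 14 = 16562 mm.
Intermediate landings: 2 × 2400 = 4800 mm.
Developed length = 16562 + 4800 = 21362 mm.
= 21.36 m.

21.36 m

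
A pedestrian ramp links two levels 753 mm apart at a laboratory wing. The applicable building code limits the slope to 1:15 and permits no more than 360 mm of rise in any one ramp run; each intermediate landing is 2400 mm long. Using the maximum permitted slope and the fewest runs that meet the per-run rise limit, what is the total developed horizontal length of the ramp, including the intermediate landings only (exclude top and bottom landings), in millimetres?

At most 360 each: 753/360 = 2.09, giving 3 ramp runs. That means 2 intermediate landings.
Ramp run (horizontal) at 1:15: 753 × 15 = 11295 mm.
2 intermediate landings contribute 2 × 2400 = 4800 mm.
Developed length = 11295 + 4800 = 16095 mm.

16095 mm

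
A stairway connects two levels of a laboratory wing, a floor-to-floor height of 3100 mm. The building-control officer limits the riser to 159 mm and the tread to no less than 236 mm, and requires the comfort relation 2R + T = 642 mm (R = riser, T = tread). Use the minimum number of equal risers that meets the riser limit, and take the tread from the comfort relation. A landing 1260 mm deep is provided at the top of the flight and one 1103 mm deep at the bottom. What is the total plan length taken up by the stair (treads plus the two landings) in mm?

⌈3100/159⌉ = 20 risers.
R = 3100 ÷ 20 = 155 mm.
T = 642 − 2·155 = 332 mm, which satisfies the 236 mm minimum.
Treads = 20 − 1 = 19; going = 19 × 332 = 6308 mm.
Add landings: 6308 + 1260 + 1103 = 8671 mm.

8671 mm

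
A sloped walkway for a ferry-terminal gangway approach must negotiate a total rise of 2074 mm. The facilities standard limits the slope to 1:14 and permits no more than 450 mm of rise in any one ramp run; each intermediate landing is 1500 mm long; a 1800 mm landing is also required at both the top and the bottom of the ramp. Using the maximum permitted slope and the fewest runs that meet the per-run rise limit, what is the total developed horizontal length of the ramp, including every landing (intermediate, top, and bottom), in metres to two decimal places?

38.64 m

⌈2074/450⌉ = 5 ramp runs. That means 4 intermediate landings.
Ramp run (horizontal) at 1:14: 2074 × 14 = 29036 mm.
Intermediate landings: 4 × 1500 = 6000 mm.
Top and bottom landings: 2 × 1800 = 3600 mm.
Total = 29036 + 6000 + 3600 = 38636 mm.
= 38.64 m.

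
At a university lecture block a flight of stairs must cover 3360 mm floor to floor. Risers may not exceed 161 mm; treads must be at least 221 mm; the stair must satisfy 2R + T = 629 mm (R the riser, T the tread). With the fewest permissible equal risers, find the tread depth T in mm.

At most 161 each: 3360/161 = 20.87, giving 21 risers.
R = 3360 ÷ 21 = 160 mm.
From 2R + T = 629: T = 629 − 320 = 309 mm.

309 mm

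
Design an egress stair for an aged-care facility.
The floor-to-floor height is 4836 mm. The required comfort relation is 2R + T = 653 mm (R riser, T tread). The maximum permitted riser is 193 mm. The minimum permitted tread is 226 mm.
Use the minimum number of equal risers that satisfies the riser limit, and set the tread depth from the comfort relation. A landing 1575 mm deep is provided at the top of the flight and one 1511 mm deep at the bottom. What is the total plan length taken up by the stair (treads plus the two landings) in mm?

At most 193 each: 4836/193 = 25.06, giving 26 risers.
Riser R = 4836 / 26 = 186 mm, within the 193 mm limit.
Tread T = 653 − 2 × 186 = 281 mm (≥ 226 mm).
Going = (26 − 1) × 281 = 7025 mm.
Add landings: 7025 + 1575 + 1511 = 10111 mm.

10111 mm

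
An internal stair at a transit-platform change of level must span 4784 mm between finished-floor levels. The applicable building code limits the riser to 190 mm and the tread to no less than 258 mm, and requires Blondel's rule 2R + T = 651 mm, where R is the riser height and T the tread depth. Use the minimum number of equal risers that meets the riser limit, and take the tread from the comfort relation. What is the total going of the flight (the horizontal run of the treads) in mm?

7075 mm

At most 190 each: 4784/190 = 25.18, giving 26 risers.
Riser R = 4784 / 26 = 184 mm, within the 190 mm limit.
Tread T = 651 − 2 × 184 = 283 mm (≥ 258 mm).
Going = (26 − 1) × 283 = 7075 mm.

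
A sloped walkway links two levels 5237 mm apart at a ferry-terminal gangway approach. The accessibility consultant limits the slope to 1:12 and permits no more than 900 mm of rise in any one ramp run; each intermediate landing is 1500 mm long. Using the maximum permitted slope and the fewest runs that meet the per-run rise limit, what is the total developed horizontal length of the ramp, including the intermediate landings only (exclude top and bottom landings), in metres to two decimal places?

At most 900 each: 5237/900 = 5.82, giving 6 ramp runs. That means 5 intermediate landings.
Horizontal run for 5237 mm of rise at 1:12 is 5237 × 12 = 62844 mm.
5 intermediate landings contribute 5 × 1500 = 7500 mm.
Total developed length = 62844 + 7500 = 70344 mm.
= 70.34 m.

70.34 m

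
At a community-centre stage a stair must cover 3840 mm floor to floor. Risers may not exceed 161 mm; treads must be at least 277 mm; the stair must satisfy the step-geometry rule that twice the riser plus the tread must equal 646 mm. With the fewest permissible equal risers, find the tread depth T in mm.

3840 / 161 = 23.851 → round up to 24 risers.
Riser R = 3840 / 24 = 160 mm, within the 161 mm limit.
T = 646 − 2·160 = 326 mm, which satisfies the 277 mm minimum.

326 mm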